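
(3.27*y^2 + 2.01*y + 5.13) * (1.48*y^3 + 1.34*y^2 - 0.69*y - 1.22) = 4.8396*y^5 + 7.3566*y^4 + 8.0295*y^3 + 1.4979*y^2 - 5.9919*y - 6.2586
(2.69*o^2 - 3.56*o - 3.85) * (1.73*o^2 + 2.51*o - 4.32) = 4.6537*o^4 + 0.593099999999999*o^3 - 27.2169*o^2 + 5.7157*o + 16.632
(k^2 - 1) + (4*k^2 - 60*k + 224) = 5*k^2 - 60*k + 223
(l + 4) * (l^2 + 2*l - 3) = l^3 + 6*l^2 + 5*l - 12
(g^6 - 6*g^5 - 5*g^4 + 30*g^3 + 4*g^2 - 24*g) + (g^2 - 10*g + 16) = g^6 - 6*g^5 - 5*g^4 + 30*g^3 + 5*g^2 - 34*g + 16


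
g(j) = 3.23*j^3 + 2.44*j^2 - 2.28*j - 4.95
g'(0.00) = -2.28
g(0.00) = -4.95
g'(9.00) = 826.53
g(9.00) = 2526.84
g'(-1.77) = 19.44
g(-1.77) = -11.18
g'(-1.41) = 10.10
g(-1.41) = -5.94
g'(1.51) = 27.18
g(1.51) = 8.29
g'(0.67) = 5.34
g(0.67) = -4.41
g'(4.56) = 221.46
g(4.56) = 341.65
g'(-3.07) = 74.07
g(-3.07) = -68.41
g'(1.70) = 34.02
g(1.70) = 14.09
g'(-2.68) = 54.24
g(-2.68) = -43.49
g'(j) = 9.69*j^2 + 4.88*j - 2.28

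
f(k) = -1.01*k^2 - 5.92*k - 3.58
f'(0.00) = -5.92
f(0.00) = -3.58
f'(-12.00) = 18.32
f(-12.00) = -77.98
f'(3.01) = -12.00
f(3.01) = -30.55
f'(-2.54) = -0.79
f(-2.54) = 4.94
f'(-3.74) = 1.63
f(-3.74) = 4.43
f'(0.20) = -6.32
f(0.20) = -4.80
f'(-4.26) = 2.69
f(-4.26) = 3.31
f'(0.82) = -7.58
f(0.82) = -9.11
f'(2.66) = -11.29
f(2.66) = -26.47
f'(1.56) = -9.07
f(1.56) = -15.27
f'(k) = -2.02*k - 5.92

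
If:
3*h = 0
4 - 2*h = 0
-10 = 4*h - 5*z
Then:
No Solution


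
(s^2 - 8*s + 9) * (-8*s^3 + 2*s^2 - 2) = -8*s^5 + 66*s^4 - 88*s^3 + 16*s^2 + 16*s - 18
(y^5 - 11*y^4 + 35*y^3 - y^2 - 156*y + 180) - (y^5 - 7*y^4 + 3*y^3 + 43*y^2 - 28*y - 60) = -4*y^4 + 32*y^3 - 44*y^2 - 128*y + 240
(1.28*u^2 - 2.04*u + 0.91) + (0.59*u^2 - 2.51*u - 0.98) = 1.87*u^2 - 4.55*u - 0.07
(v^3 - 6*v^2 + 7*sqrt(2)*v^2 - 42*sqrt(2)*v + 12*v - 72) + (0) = v^3 - 6*v^2 + 7*sqrt(2)*v^2 - 42*sqrt(2)*v + 12*v - 72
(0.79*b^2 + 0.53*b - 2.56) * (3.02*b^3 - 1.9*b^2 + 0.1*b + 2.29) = 2.3858*b^5 + 0.0996000000000001*b^4 - 8.6592*b^3 + 6.7261*b^2 + 0.9577*b - 5.8624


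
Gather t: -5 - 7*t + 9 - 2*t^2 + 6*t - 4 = -2*t^2 - t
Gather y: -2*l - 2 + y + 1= -2*l + y - 1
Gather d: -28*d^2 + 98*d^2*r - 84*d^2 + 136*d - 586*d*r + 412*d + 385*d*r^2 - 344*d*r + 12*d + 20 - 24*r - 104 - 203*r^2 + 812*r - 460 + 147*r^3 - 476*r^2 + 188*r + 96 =d^2*(98*r - 112) + d*(385*r^2 - 930*r + 560) + 147*r^3 - 679*r^2 + 976*r - 448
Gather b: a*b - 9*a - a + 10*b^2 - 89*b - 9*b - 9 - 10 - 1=-10*a + 10*b^2 + b*(a - 98) - 20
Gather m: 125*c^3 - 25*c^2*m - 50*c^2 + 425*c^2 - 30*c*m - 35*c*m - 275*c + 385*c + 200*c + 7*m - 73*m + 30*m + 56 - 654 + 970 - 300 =125*c^3 + 375*c^2 + 310*c + m*(-25*c^2 - 65*c - 36) + 72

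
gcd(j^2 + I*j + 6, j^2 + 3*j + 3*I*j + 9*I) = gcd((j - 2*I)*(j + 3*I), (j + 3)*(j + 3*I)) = j + 3*I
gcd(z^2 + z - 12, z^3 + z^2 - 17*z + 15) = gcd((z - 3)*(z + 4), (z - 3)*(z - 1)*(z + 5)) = z - 3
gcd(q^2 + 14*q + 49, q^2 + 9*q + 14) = q + 7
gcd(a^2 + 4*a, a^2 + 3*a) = a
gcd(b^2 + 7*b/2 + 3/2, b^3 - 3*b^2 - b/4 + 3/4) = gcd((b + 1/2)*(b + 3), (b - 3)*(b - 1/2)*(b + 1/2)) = b + 1/2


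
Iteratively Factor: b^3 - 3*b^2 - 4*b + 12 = (b - 2)*(b^2 - b - 6) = (b - 3)*(b - 2)*(b + 2)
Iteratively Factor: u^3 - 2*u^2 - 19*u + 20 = (u - 1)*(u^2 - u - 20) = (u - 1)*(u + 4)*(u - 5)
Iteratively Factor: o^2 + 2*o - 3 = (o + 3)*(o - 1)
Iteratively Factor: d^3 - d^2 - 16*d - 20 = (d + 2)*(d^2 - 3*d - 10) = (d + 2)^2*(d - 5)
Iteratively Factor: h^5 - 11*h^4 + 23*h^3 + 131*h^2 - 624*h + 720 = (h - 4)*(h^4 - 7*h^3 - 5*h^2 + 111*h - 180) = (h - 4)*(h - 3)*(h^3 - 4*h^2 - 17*h + 60) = (h - 5)*(h - 4)*(h - 3)*(h^2 + h - 12) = (h - 5)*(h - 4)*(h - 3)*(h + 4)*(h - 3)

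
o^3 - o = o*(o - 1)*(o + 1)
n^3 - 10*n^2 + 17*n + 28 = (n - 7)*(n - 4)*(n + 1)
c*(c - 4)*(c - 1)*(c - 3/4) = c^4 - 23*c^3/4 + 31*c^2/4 - 3*c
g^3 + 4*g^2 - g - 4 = (g - 1)*(g + 1)*(g + 4)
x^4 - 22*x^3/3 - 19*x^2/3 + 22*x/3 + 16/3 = (x - 8)*(x - 1)*(x + 2/3)*(x + 1)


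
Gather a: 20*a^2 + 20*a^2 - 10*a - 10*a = 40*a^2 - 20*a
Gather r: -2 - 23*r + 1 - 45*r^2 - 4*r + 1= -45*r^2 - 27*r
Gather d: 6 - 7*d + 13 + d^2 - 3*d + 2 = d^2 - 10*d + 21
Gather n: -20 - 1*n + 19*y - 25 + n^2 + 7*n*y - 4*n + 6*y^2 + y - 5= n^2 + n*(7*y - 5) + 6*y^2 + 20*y - 50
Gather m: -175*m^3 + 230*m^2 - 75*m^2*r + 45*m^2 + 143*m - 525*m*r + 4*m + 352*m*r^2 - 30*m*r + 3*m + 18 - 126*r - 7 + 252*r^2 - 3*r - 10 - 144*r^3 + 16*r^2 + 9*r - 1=-175*m^3 + m^2*(275 - 75*r) + m*(352*r^2 - 555*r + 150) - 144*r^3 + 268*r^2 - 120*r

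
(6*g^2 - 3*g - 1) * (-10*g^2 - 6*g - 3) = -60*g^4 - 6*g^3 + 10*g^2 + 15*g + 3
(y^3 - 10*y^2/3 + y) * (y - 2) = y^4 - 16*y^3/3 + 23*y^2/3 - 2*y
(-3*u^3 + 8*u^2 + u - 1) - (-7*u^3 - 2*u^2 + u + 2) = 4*u^3 + 10*u^2 - 3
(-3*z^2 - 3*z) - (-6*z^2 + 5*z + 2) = 3*z^2 - 8*z - 2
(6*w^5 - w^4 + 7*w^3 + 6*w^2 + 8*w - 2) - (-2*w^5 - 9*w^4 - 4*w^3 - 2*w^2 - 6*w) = 8*w^5 + 8*w^4 + 11*w^3 + 8*w^2 + 14*w - 2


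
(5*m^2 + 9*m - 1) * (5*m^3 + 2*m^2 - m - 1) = 25*m^5 + 55*m^4 + 8*m^3 - 16*m^2 - 8*m + 1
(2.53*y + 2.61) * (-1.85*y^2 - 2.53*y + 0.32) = -4.6805*y^3 - 11.2294*y^2 - 5.7937*y + 0.8352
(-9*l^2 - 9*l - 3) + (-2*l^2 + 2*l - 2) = -11*l^2 - 7*l - 5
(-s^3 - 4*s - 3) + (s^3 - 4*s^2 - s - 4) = -4*s^2 - 5*s - 7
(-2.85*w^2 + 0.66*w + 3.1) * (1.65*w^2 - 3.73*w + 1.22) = -4.7025*w^4 + 11.7195*w^3 - 0.8238*w^2 - 10.7578*w + 3.782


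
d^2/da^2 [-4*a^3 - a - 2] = -24*a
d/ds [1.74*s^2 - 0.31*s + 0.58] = 3.48*s - 0.31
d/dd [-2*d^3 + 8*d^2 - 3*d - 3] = -6*d^2 + 16*d - 3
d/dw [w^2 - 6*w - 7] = 2*w - 6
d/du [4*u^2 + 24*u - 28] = 8*u + 24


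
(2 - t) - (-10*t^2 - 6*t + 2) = 10*t^2 + 5*t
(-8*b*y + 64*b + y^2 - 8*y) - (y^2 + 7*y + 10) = -8*b*y + 64*b - 15*y - 10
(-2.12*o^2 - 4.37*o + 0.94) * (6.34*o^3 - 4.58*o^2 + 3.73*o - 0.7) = -13.4408*o^5 - 17.9962*o^4 + 18.0666*o^3 - 19.1213*o^2 + 6.5652*o - 0.658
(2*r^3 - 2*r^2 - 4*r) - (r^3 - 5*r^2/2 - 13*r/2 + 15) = r^3 + r^2/2 + 5*r/2 - 15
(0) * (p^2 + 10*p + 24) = 0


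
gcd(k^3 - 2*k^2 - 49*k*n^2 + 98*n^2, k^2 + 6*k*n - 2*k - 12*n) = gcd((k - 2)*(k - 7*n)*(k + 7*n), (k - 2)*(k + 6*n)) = k - 2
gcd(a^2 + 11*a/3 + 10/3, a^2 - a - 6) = a + 2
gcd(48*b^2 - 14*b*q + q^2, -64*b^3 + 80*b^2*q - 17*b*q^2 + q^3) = -8*b + q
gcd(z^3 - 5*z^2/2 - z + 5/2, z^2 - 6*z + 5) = z - 1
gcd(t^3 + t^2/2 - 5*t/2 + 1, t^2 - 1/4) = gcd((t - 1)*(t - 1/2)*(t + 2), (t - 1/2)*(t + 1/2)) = t - 1/2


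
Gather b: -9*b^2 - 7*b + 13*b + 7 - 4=-9*b^2 + 6*b + 3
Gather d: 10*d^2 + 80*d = 10*d^2 + 80*d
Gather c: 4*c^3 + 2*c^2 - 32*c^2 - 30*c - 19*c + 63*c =4*c^3 - 30*c^2 + 14*c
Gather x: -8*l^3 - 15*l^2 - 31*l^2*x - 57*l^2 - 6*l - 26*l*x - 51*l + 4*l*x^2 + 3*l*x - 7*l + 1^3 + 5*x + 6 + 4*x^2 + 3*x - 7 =-8*l^3 - 72*l^2 - 64*l + x^2*(4*l + 4) + x*(-31*l^2 - 23*l + 8)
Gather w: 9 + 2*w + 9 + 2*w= 4*w + 18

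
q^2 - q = q*(q - 1)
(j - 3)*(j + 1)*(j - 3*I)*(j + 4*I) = j^4 - 2*j^3 + I*j^3 + 9*j^2 - 2*I*j^2 - 24*j - 3*I*j - 36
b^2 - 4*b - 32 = (b - 8)*(b + 4)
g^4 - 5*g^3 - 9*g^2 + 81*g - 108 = (g - 3)^3*(g + 4)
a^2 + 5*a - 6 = (a - 1)*(a + 6)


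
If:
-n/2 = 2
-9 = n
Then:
No Solution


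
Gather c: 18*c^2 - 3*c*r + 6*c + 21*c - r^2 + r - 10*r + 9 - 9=18*c^2 + c*(27 - 3*r) - r^2 - 9*r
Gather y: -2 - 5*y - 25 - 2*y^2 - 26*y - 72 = -2*y^2 - 31*y - 99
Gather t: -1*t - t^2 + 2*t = -t^2 + t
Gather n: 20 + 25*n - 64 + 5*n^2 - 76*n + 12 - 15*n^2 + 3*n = -10*n^2 - 48*n - 32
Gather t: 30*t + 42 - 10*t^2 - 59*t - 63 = -10*t^2 - 29*t - 21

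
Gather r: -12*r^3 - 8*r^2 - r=-12*r^3 - 8*r^2 - r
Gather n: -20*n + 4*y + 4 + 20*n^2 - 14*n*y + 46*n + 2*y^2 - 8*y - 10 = 20*n^2 + n*(26 - 14*y) + 2*y^2 - 4*y - 6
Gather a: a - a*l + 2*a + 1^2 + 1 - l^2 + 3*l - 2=a*(3 - l) - l^2 + 3*l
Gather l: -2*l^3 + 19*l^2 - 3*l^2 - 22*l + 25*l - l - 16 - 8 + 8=-2*l^3 + 16*l^2 + 2*l - 16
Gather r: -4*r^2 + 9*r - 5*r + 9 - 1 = -4*r^2 + 4*r + 8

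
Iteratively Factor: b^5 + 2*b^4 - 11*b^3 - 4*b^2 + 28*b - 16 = (b - 2)*(b^4 + 4*b^3 - 3*b^2 - 10*b + 8) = (b - 2)*(b - 1)*(b^3 + 5*b^2 + 2*b - 8) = (b - 2)*(b - 1)^2*(b^2 + 6*b + 8) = (b - 2)*(b - 1)^2*(b + 4)*(b + 2)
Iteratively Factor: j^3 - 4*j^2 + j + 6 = (j + 1)*(j^2 - 5*j + 6) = (j - 2)*(j + 1)*(j - 3)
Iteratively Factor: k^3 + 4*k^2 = (k)*(k^2 + 4*k) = k*(k + 4)*(k)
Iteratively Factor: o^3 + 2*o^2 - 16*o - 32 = (o + 4)*(o^2 - 2*o - 8) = (o - 4)*(o + 4)*(o + 2)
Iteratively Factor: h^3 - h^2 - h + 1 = (h + 1)*(h^2 - 2*h + 1) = (h - 1)*(h + 1)*(h - 1)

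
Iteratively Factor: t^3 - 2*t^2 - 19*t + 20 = (t - 5)*(t^2 + 3*t - 4) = (t - 5)*(t - 1)*(t + 4)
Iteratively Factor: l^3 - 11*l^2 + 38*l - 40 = (l - 2)*(l^2 - 9*l + 20) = (l - 4)*(l - 2)*(l - 5)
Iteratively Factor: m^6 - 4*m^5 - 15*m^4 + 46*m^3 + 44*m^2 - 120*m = (m - 2)*(m^5 - 2*m^4 - 19*m^3 + 8*m^2 + 60*m) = (m - 2)*(m + 2)*(m^4 - 4*m^3 - 11*m^2 + 30*m) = (m - 5)*(m - 2)*(m + 2)*(m^3 + m^2 - 6*m) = (m - 5)*(m - 2)^2*(m + 2)*(m^2 + 3*m) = m*(m - 5)*(m - 2)^2*(m + 2)*(m + 3)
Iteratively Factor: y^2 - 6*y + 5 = (y - 1)*(y - 5)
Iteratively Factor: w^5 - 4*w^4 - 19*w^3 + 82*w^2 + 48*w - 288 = (w + 4)*(w^4 - 8*w^3 + 13*w^2 + 30*w - 72) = (w - 3)*(w + 4)*(w^3 - 5*w^2 - 2*w + 24) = (w - 3)*(w + 2)*(w + 4)*(w^2 - 7*w + 12) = (w - 4)*(w - 3)*(w + 2)*(w + 4)*(w - 3)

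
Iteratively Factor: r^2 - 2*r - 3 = (r - 3)*(r + 1)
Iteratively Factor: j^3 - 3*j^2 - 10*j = (j - 5)*(j^2 + 2*j) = (j - 5)*(j + 2)*(j)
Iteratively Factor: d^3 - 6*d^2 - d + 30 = (d - 5)*(d^2 - d - 6) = (d - 5)*(d - 3)*(d + 2)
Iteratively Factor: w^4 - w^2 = (w + 1)*(w^3 - w^2) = w*(w + 1)*(w^2 - w) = w^2*(w + 1)*(w - 1)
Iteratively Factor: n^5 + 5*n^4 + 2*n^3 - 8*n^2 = (n)*(n^4 + 5*n^3 + 2*n^2 - 8*n) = n*(n + 4)*(n^3 + n^2 - 2*n) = n*(n - 1)*(n + 4)*(n^2 + 2*n) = n*(n - 1)*(n + 2)*(n + 4)*(n)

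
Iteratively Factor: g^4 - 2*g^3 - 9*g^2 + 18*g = (g)*(g^3 - 2*g^2 - 9*g + 18) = g*(g - 3)*(g^2 + g - 6) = g*(g - 3)*(g + 3)*(g - 2)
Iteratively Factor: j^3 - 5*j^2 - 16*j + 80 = (j + 4)*(j^2 - 9*j + 20) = (j - 4)*(j + 4)*(j - 5)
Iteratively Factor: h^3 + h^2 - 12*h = (h - 3)*(h^2 + 4*h) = (h - 3)*(h + 4)*(h)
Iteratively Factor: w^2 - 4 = (w + 2)*(w - 2)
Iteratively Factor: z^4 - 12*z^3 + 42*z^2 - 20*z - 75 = (z - 5)*(z^3 - 7*z^2 + 7*z + 15) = (z - 5)*(z + 1)*(z^2 - 8*z + 15) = (z - 5)^2*(z + 1)*(z - 3)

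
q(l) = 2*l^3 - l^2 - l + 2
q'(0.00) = -1.00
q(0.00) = 2.00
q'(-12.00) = 887.00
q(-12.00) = -3586.00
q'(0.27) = -1.10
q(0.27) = 1.70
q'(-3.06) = 61.30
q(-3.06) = -61.61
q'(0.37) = -0.92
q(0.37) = 1.59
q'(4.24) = 98.39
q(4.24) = 132.23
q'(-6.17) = 239.75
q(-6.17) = -499.67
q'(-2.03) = 27.79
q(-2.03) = -16.82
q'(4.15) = 94.04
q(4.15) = 123.57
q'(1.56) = 10.48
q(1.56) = 5.60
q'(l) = 6*l^2 - 2*l - 1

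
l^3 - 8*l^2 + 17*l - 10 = (l - 5)*(l - 2)*(l - 1)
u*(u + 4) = u^2 + 4*u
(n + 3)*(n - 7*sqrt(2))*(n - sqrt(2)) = n^3 - 8*sqrt(2)*n^2 + 3*n^2 - 24*sqrt(2)*n + 14*n + 42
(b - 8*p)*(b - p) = b^2 - 9*b*p + 8*p^2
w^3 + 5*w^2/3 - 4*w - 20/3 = (w - 2)*(w + 5/3)*(w + 2)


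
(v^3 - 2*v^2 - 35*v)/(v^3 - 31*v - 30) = v*(v - 7)/(v^2 - 5*v - 6)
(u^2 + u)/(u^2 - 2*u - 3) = u/(u - 3)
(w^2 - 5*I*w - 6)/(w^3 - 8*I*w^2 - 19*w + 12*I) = (w - 2*I)/(w^2 - 5*I*w - 4)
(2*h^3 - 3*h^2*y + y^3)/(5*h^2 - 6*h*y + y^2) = (-2*h^2 + h*y + y^2)/(-5*h + y)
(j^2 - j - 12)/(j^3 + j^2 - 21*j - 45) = (j - 4)/(j^2 - 2*j - 15)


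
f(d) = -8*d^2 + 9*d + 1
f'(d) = 9 - 16*d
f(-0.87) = -12.89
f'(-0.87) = 22.92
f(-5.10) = -252.98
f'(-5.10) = 90.60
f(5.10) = -161.18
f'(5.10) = -72.60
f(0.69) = 3.40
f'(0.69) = -2.04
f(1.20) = 0.28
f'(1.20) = -10.20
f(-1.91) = -45.37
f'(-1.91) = 39.56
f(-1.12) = -19.12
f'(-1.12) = 26.92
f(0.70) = 3.38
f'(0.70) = -2.20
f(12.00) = -1043.00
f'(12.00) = -183.00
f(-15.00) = -1934.00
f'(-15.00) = 249.00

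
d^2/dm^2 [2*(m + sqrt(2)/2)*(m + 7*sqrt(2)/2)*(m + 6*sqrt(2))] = 12*m + 40*sqrt(2)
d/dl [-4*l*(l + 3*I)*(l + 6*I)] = -12*l^2 - 72*I*l + 72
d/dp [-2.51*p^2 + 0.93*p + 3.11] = 0.93 - 5.02*p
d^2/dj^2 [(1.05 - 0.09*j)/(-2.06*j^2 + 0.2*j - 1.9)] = ((4.362 - 1.1124*j)*(2.06*j^2 - 0.2*j + 1.9) + (0.09*j - 1.05)*(4.12*j - 0.2)*(8.24*j - 0.4))/(2.06*j^2 - 0.2*j + 1.9)^3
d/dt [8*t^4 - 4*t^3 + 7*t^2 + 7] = 2*t*(16*t^2 - 6*t + 7)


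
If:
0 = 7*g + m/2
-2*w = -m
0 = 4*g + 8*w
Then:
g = 0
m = 0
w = 0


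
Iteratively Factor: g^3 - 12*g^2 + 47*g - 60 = (g - 4)*(g^2 - 8*g + 15) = (g - 5)*(g - 4)*(g - 3)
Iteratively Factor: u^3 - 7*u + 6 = (u - 2)*(u^2 + 2*u - 3) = (u - 2)*(u - 1)*(u + 3)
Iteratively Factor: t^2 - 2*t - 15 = (t - 5)*(t + 3)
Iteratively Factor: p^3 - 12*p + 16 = (p + 4)*(p^2 - 4*p + 4) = (p - 2)*(p + 4)*(p - 2)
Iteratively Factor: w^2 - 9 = (w + 3)*(w - 3)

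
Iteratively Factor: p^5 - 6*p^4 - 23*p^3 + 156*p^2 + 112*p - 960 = (p - 4)*(p^4 - 2*p^3 - 31*p^2 + 32*p + 240) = (p - 4)*(p + 4)*(p^3 - 6*p^2 - 7*p + 60) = (p - 5)*(p - 4)*(p + 4)*(p^2 - p - 12) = (p - 5)*(p - 4)*(p + 3)*(p + 4)*(p - 4)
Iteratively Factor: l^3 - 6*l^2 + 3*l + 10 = (l - 5)*(l^2 - l - 2) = (l - 5)*(l + 1)*(l - 2)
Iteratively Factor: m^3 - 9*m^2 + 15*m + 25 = (m - 5)*(m^2 - 4*m - 5) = (m - 5)*(m + 1)*(m - 5)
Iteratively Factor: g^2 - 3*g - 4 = (g + 1)*(g - 4)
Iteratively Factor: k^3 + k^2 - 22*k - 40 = (k - 5)*(k^2 + 6*k + 8) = (k - 5)*(k + 2)*(k + 4)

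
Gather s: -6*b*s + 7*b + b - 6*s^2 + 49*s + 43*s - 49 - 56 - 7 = 8*b - 6*s^2 + s*(92 - 6*b) - 112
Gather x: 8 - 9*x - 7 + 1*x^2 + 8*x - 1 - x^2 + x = 0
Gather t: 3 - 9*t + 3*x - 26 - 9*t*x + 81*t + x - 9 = t*(72 - 9*x) + 4*x - 32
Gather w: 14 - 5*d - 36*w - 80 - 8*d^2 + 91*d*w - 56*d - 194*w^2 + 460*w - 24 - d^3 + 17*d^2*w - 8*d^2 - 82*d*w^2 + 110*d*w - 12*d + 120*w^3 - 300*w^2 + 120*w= -d^3 - 16*d^2 - 73*d + 120*w^3 + w^2*(-82*d - 494) + w*(17*d^2 + 201*d + 544) - 90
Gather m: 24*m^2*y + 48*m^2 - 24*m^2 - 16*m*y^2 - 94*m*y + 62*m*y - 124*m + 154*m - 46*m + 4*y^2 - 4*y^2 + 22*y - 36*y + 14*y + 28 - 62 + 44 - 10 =m^2*(24*y + 24) + m*(-16*y^2 - 32*y - 16)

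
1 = 1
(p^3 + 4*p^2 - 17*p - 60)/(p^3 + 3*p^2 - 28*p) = (p^2 + 8*p + 15)/(p*(p + 7))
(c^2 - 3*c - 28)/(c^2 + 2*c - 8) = (c - 7)/(c - 2)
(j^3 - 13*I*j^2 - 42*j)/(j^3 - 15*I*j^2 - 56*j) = (j - 6*I)/(j - 8*I)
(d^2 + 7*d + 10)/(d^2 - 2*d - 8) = (d + 5)/(d - 4)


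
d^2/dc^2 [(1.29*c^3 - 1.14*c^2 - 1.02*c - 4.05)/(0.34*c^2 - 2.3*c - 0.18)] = (11.787312*c^3 - 0.0233279999999976*c^2 + 18.878832*c - 42.574032)/(0.039304*c^6 - 0.79764*c^5 + 5.333376*c^4 - 11.32244*c^3 - 2.823552*c^2 - 0.22356*c - 0.005832)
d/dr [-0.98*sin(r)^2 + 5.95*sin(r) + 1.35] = (5.95 - 1.96*sin(r))*cos(r)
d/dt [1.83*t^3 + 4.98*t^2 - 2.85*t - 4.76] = 5.49*t^2 + 9.96*t - 2.85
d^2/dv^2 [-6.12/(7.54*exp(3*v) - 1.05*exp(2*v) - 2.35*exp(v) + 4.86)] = (-6.12*(-45.24*exp(2*v) + 4.2*exp(v) + 4.7)*(-22.62*exp(2*v) + 2.1*exp(v) + 2.35)*exp(v) + (415.3032*exp(2*v) - 25.704*exp(v) - 14.382)*(7.54*exp(3*v) - 1.05*exp(2*v) - 2.35*exp(v) + 4.86))*exp(v)/(7.54*exp(3*v) - 1.05*exp(2*v) - 2.35*exp(v) + 4.86)^3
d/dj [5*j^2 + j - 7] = 10*j + 1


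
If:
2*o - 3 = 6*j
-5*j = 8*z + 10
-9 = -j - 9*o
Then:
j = -9/56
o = 57/56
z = -515/448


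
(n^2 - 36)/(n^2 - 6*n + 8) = (n^2 - 36)/(n^2 - 6*n + 8)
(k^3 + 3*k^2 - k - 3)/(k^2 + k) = k + 2 - 3/k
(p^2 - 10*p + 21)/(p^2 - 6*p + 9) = (p - 7)/(p - 3)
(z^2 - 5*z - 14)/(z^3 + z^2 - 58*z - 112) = (z - 7)/(z^2 - z - 56)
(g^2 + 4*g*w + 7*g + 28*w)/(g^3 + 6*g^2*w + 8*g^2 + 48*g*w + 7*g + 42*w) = (g + 4*w)/(g^2 + 6*g*w + g + 6*w)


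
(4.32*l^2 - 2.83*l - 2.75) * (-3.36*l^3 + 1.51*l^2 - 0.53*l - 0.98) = -14.5152*l^5 + 16.032*l^4 + 2.6771*l^3 - 6.8862*l^2 + 4.2309*l + 2.695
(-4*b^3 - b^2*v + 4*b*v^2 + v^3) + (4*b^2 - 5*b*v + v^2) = -4*b^3 - b^2*v + 4*b^2 + 4*b*v^2 - 5*b*v + v^3 + v^2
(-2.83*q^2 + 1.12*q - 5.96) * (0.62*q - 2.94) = -1.7546*q^3 + 9.0146*q^2 - 6.988*q + 17.5224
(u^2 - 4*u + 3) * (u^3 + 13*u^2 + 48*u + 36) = u^5 + 9*u^4 - u^3 - 117*u^2 + 108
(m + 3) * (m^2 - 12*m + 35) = m^3 - 9*m^2 - m + 105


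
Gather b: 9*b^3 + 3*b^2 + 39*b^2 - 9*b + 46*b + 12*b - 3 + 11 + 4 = 9*b^3 + 42*b^2 + 49*b + 12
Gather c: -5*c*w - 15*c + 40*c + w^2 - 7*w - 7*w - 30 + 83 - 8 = c*(25 - 5*w) + w^2 - 14*w + 45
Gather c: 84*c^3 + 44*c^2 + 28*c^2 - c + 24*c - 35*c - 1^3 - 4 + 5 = 84*c^3 + 72*c^2 - 12*c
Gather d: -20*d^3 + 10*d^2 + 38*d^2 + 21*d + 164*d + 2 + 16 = -20*d^3 + 48*d^2 + 185*d + 18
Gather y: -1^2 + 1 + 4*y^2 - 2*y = 4*y^2 - 2*y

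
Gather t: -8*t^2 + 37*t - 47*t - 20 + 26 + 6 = -8*t^2 - 10*t + 12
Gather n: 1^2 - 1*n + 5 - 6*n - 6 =-7*n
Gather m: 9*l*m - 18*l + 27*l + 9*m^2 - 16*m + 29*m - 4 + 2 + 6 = 9*l + 9*m^2 + m*(9*l + 13) + 4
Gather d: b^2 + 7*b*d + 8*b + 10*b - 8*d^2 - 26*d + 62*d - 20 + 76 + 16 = b^2 + 18*b - 8*d^2 + d*(7*b + 36) + 72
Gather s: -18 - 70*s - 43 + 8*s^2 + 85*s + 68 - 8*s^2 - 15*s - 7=0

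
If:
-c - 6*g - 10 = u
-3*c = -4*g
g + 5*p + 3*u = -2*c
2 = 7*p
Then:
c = -160/77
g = -120/77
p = 2/7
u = 10/7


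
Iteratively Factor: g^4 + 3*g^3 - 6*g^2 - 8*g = (g)*(g^3 + 3*g^2 - 6*g - 8) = g*(g + 1)*(g^2 + 2*g - 8) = g*(g + 1)*(g + 4)*(g - 2)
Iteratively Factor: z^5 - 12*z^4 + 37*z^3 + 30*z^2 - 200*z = (z - 4)*(z^4 - 8*z^3 + 5*z^2 + 50*z) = (z - 4)*(z + 2)*(z^3 - 10*z^2 + 25*z) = z*(z - 4)*(z + 2)*(z^2 - 10*z + 25) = z*(z - 5)*(z - 4)*(z + 2)*(z - 5)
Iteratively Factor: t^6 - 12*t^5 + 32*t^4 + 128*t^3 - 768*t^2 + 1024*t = (t + 4)*(t^5 - 16*t^4 + 96*t^3 - 256*t^2 + 256*t) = (t - 4)*(t + 4)*(t^4 - 12*t^3 + 48*t^2 - 64*t) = (t - 4)^2*(t + 4)*(t^3 - 8*t^2 + 16*t) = (t - 4)^3*(t + 4)*(t^2 - 4*t) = t*(t - 4)^3*(t + 4)*(t - 4)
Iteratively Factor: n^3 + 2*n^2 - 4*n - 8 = (n + 2)*(n^2 - 4) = (n + 2)^2*(n - 2)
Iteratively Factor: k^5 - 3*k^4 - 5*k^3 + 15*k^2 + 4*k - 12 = (k - 2)*(k^4 - k^3 - 7*k^2 + k + 6) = (k - 2)*(k + 2)*(k^3 - 3*k^2 - k + 3) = (k - 3)*(k - 2)*(k + 2)*(k^2 - 1) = (k - 3)*(k - 2)*(k - 1)*(k + 2)*(k + 1)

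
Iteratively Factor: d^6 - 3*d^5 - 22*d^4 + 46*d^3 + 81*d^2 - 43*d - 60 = (d + 1)*(d^5 - 4*d^4 - 18*d^3 + 64*d^2 + 17*d - 60) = (d - 1)*(d + 1)*(d^4 - 3*d^3 - 21*d^2 + 43*d + 60) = (d - 3)*(d - 1)*(d + 1)*(d^3 - 21*d - 20) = (d - 3)*(d - 1)*(d + 1)^2*(d^2 - d - 20) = (d - 3)*(d - 1)*(d + 1)^2*(d + 4)*(d - 5)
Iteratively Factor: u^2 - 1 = (u + 1)*(u - 1)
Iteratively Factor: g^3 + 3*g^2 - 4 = (g + 2)*(g^2 + g - 2) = (g - 1)*(g + 2)*(g + 2)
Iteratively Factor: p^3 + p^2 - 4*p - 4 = (p - 2)*(p^2 + 3*p + 2) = (p - 2)*(p + 1)*(p + 2)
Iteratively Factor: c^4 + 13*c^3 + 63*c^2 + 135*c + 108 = (c + 3)*(c^3 + 10*c^2 + 33*c + 36) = (c + 3)*(c + 4)*(c^2 + 6*c + 9) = (c + 3)^2*(c + 4)*(c + 3)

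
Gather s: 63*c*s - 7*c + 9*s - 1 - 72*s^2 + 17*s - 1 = -7*c - 72*s^2 + s*(63*c + 26) - 2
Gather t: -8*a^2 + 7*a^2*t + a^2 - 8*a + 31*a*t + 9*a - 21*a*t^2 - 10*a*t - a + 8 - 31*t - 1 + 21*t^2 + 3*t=-7*a^2 + t^2*(21 - 21*a) + t*(7*a^2 + 21*a - 28) + 7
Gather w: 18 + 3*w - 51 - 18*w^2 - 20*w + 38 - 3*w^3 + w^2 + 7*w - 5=-3*w^3 - 17*w^2 - 10*w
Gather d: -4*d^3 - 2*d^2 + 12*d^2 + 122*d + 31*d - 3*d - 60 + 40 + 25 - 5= -4*d^3 + 10*d^2 + 150*d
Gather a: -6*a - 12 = -6*a - 12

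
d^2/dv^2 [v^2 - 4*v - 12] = 2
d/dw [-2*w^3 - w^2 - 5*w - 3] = -6*w^2 - 2*w - 5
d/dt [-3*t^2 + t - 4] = 1 - 6*t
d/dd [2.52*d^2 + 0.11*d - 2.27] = 5.04*d + 0.11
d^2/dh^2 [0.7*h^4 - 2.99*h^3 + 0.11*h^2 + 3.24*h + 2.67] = 8.4*h^2 - 17.94*h + 0.22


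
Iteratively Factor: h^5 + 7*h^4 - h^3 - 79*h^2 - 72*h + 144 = (h + 4)*(h^4 + 3*h^3 - 13*h^2 - 27*h + 36) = (h - 3)*(h + 4)*(h^3 + 6*h^2 + 5*h - 12) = (h - 3)*(h + 3)*(h + 4)*(h^2 + 3*h - 4) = (h - 3)*(h - 1)*(h + 3)*(h + 4)*(h + 4)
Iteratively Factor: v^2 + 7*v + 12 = (v + 4)*(v + 3)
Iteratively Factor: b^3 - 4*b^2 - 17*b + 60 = (b + 4)*(b^2 - 8*b + 15) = (b - 5)*(b + 4)*(b - 3)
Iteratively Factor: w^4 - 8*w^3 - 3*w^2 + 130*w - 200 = (w - 5)*(w^3 - 3*w^2 - 18*w + 40) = (w - 5)^2*(w^2 + 2*w - 8) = (w - 5)^2*(w + 4)*(w - 2)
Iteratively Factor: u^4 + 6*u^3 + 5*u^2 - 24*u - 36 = (u + 2)*(u^3 + 4*u^2 - 3*u - 18) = (u + 2)*(u + 3)*(u^2 + u - 6) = (u - 2)*(u + 2)*(u + 3)*(u + 3)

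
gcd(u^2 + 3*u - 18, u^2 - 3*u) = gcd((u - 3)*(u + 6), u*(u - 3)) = u - 3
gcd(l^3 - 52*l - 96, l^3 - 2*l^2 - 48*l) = l^2 - 2*l - 48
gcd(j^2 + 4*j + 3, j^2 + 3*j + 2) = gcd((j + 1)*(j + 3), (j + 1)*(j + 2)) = j + 1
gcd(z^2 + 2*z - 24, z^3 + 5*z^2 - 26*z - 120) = z + 6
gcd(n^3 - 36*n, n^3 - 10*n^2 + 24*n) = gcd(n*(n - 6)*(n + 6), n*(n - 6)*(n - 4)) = n^2 - 6*n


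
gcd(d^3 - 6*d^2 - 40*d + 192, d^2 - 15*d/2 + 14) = d - 4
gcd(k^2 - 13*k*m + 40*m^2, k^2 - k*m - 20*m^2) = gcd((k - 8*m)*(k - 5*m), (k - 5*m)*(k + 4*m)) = k - 5*m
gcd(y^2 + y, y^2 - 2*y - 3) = y + 1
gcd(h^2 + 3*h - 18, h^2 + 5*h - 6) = h + 6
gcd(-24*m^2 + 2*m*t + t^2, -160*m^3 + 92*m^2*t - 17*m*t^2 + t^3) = -4*m + t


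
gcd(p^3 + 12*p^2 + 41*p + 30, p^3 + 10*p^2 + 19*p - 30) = p^2 + 11*p + 30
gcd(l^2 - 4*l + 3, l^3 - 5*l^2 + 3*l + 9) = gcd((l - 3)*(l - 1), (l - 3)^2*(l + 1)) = l - 3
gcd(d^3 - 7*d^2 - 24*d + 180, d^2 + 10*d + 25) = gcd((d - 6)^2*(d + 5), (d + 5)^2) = d + 5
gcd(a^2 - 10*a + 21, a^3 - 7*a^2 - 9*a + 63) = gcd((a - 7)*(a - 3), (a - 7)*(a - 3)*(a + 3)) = a^2 - 10*a + 21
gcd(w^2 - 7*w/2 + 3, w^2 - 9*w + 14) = w - 2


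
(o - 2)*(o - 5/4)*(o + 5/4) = o^3 - 2*o^2 - 25*o/16 + 25/8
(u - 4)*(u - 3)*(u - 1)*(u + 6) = u^4 - 2*u^3 - 29*u^2 + 102*u - 72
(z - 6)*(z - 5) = z^2 - 11*z + 30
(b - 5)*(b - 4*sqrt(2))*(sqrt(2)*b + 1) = sqrt(2)*b^3 - 5*sqrt(2)*b^2 - 7*b^2 - 4*sqrt(2)*b + 35*b + 20*sqrt(2)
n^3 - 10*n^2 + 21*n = n*(n - 7)*(n - 3)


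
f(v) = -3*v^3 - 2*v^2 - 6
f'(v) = -9*v^2 - 4*v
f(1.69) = -26.19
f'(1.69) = -32.46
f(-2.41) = 24.38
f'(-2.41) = -42.63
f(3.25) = -130.11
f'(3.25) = -108.06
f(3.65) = -178.53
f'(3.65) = -134.50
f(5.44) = -548.15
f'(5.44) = -288.10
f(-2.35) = 21.89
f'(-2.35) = -40.30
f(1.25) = -14.98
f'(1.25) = -19.06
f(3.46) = -154.21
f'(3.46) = -121.58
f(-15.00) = 9669.00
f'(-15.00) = -1965.00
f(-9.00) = 2019.00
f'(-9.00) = -693.00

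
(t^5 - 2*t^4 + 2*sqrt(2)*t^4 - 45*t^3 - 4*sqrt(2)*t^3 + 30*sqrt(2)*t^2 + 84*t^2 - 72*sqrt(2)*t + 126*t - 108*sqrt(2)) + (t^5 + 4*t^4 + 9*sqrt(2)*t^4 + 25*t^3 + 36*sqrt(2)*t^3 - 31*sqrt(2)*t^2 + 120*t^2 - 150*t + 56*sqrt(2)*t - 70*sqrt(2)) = 2*t^5 + 2*t^4 + 11*sqrt(2)*t^4 - 20*t^3 + 32*sqrt(2)*t^3 - sqrt(2)*t^2 + 204*t^2 - 24*t - 16*sqrt(2)*t - 178*sqrt(2)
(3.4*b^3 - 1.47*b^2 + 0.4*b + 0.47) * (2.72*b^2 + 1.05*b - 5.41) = 9.248*b^5 - 0.4284*b^4 - 18.8495*b^3 + 9.6511*b^2 - 1.6705*b - 2.5427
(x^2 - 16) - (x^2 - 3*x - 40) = 3*x + 24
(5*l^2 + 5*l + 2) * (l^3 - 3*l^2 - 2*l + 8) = 5*l^5 - 10*l^4 - 23*l^3 + 24*l^2 + 36*l + 16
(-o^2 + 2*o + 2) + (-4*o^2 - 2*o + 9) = 11 - 5*o^2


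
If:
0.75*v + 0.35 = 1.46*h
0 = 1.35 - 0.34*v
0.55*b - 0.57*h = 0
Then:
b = 2.36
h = 2.28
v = 3.97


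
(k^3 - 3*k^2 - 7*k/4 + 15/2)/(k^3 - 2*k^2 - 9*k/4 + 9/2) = (2*k - 5)/(2*k - 3)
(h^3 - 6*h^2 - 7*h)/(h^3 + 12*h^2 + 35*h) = (h^2 - 6*h - 7)/(h^2 + 12*h + 35)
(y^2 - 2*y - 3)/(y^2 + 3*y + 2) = (y - 3)/(y + 2)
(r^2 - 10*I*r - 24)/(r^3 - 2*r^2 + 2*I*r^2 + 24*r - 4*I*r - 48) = (r - 6*I)/(r^2 + r*(-2 + 6*I) - 12*I)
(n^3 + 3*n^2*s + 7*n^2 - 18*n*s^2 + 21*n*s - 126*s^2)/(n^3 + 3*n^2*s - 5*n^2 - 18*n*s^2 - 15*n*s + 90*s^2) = (n + 7)/(n - 5)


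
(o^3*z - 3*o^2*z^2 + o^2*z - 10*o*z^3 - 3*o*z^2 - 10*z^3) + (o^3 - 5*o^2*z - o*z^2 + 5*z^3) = o^3*z + o^3 - 3*o^2*z^2 - 4*o^2*z - 10*o*z^3 - 4*o*z^2 - 5*z^3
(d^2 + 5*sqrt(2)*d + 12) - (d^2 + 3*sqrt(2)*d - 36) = 2*sqrt(2)*d + 48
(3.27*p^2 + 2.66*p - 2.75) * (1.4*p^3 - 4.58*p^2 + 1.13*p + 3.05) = 4.578*p^5 - 11.2526*p^4 - 12.3377*p^3 + 25.5743*p^2 + 5.0055*p - 8.3875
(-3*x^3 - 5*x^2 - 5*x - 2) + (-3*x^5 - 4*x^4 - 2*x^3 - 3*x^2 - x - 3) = -3*x^5 - 4*x^4 - 5*x^3 - 8*x^2 - 6*x - 5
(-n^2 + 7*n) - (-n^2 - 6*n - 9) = 13*n + 9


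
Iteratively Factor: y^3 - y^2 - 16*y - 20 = (y - 5)*(y^2 + 4*y + 4) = (y - 5)*(y + 2)*(y + 2)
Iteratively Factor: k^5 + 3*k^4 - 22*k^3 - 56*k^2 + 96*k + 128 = (k + 1)*(k^4 + 2*k^3 - 24*k^2 - 32*k + 128) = (k - 2)*(k + 1)*(k^3 + 4*k^2 - 16*k - 64) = (k - 2)*(k + 1)*(k + 4)*(k^2 - 16) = (k - 4)*(k - 2)*(k + 1)*(k + 4)*(k + 4)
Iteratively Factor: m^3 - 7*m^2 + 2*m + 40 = (m - 5)*(m^2 - 2*m - 8) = (m - 5)*(m - 4)*(m + 2)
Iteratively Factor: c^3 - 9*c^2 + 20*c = (c)*(c^2 - 9*c + 20) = c*(c - 4)*(c - 5)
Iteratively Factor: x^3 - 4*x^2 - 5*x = (x)*(x^2 - 4*x - 5) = x*(x - 5)*(x + 1)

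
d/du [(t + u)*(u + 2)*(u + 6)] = 2*t*u + 8*t + 3*u^2 + 16*u + 12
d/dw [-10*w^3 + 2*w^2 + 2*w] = -30*w^2 + 4*w + 2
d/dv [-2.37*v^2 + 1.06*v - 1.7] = 1.06 - 4.74*v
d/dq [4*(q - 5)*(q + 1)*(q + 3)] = 12*q^2 - 8*q - 68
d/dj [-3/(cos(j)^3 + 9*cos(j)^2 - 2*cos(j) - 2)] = 3*(-3*cos(j)^2 - 18*cos(j) + 2)*sin(j)/(cos(j)^3 + 9*cos(j)^2 - 2*cos(j) - 2)^2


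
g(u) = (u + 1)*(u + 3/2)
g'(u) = 2*u + 5/2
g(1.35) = 6.70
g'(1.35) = 5.20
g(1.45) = 7.23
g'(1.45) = 5.40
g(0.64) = 3.51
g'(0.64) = 3.78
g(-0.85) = 0.10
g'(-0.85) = 0.80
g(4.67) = 34.98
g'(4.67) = 11.84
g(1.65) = 8.35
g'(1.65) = 5.80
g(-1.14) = -0.05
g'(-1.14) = 0.22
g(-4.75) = 12.19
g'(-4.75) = -7.00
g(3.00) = 18.00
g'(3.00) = 8.50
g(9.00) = 105.00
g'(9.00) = 20.50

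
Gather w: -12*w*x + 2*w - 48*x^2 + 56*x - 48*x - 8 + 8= w*(2 - 12*x) - 48*x^2 + 8*x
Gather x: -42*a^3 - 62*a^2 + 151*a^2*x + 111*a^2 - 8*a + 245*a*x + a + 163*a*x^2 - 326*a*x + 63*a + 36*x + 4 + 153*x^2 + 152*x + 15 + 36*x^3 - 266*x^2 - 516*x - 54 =-42*a^3 + 49*a^2 + 56*a + 36*x^3 + x^2*(163*a - 113) + x*(151*a^2 - 81*a - 328) - 35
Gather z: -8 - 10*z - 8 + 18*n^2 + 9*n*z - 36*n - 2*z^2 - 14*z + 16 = 18*n^2 - 36*n - 2*z^2 + z*(9*n - 24)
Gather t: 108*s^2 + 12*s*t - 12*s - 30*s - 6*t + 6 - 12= 108*s^2 - 42*s + t*(12*s - 6) - 6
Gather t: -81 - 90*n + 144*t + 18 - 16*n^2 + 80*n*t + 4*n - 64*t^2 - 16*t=-16*n^2 - 86*n - 64*t^2 + t*(80*n + 128) - 63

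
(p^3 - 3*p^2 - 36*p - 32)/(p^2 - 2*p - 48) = (p^2 + 5*p + 4)/(p + 6)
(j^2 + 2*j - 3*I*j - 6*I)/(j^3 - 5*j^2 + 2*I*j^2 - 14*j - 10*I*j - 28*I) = (j - 3*I)/(j^2 + j*(-7 + 2*I) - 14*I)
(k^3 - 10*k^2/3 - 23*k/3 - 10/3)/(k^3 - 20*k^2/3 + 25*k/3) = (3*k^2 + 5*k + 2)/(k*(3*k - 5))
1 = 1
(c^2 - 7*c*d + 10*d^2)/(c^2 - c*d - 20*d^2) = (c - 2*d)/(c + 4*d)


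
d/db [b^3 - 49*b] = 3*b^2 - 49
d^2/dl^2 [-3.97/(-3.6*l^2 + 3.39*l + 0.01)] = (102.9024*l^2 - 96.89976*l - 3.97*(7.2*l - 3.39)*(14.4*l - 6.78) - 0.28584)/(-3.6*l^2 + 3.39*l + 0.01)^3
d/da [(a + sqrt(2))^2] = 2*a + 2*sqrt(2)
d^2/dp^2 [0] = 0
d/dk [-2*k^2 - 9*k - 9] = -4*k - 9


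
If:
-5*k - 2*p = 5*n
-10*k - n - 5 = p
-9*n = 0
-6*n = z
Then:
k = -2/3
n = 0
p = 5/3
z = 0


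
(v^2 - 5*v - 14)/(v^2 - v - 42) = (v + 2)/(v + 6)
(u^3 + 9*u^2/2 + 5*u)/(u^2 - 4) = u*(2*u + 5)/(2*(u - 2))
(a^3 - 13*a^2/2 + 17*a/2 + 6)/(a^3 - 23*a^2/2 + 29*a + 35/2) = (a^2 - 7*a + 12)/(a^2 - 12*a + 35)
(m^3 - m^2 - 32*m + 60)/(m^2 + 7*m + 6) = (m^2 - 7*m + 10)/(m + 1)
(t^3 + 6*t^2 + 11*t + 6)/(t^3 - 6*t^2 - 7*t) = (t^2 + 5*t + 6)/(t*(t - 7))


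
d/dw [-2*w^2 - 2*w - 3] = -4*w - 2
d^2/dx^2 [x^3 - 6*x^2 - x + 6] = 6*x - 12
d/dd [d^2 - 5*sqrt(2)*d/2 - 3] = 2*d - 5*sqrt(2)/2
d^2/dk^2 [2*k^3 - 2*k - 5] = 12*k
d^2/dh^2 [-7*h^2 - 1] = -14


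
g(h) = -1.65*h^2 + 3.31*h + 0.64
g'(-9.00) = 33.01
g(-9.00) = -162.80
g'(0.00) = 3.31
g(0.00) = 0.64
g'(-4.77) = 19.05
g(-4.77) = -52.69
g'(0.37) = 2.09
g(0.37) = 1.64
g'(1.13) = -0.42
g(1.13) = 2.27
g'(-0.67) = 5.52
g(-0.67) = -2.32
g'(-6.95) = 26.24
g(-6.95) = -102.06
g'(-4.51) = 18.19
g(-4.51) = -47.85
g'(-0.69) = 5.59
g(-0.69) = -2.43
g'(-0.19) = 3.94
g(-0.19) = -0.05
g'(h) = 3.31 - 3.3*h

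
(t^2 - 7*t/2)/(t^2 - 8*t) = (t - 7/2)/(t - 8)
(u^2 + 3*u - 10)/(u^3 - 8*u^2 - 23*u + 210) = (u - 2)/(u^2 - 13*u + 42)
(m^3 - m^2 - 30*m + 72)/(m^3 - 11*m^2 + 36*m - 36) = (m^2 + 2*m - 24)/(m^2 - 8*m + 12)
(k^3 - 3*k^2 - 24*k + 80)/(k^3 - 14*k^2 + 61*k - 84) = (k^2 + k - 20)/(k^2 - 10*k + 21)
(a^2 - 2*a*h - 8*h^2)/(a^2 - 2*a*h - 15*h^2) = (-a^2 + 2*a*h + 8*h^2)/(-a^2 + 2*a*h + 15*h^2)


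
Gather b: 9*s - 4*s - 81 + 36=5*s - 45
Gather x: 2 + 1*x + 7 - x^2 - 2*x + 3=-x^2 - x + 12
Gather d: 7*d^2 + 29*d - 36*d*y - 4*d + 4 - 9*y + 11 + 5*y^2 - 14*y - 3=7*d^2 + d*(25 - 36*y) + 5*y^2 - 23*y + 12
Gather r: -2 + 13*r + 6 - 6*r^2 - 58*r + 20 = -6*r^2 - 45*r + 24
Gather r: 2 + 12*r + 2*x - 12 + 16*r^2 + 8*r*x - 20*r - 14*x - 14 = 16*r^2 + r*(8*x - 8) - 12*x - 24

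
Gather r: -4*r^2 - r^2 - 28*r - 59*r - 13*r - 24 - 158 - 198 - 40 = -5*r^2 - 100*r - 420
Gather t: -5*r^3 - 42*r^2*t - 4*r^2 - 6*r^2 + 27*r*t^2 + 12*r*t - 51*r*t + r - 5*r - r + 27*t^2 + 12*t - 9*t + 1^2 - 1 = -5*r^3 - 10*r^2 - 5*r + t^2*(27*r + 27) + t*(-42*r^2 - 39*r + 3)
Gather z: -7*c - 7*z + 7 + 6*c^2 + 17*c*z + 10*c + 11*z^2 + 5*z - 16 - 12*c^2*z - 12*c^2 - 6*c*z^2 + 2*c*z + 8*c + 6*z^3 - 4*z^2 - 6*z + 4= -6*c^2 + 11*c + 6*z^3 + z^2*(7 - 6*c) + z*(-12*c^2 + 19*c - 8) - 5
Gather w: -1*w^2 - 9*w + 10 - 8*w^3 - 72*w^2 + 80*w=-8*w^3 - 73*w^2 + 71*w + 10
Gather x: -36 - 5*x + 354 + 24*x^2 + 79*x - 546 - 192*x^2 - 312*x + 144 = -168*x^2 - 238*x - 84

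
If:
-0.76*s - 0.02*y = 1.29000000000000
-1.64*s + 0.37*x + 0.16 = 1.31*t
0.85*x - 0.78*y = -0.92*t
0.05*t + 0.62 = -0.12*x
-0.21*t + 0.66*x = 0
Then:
No Solution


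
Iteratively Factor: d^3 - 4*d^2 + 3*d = (d)*(d^2 - 4*d + 3) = d*(d - 3)*(d - 1)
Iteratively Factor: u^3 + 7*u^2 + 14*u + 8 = (u + 1)*(u^2 + 6*u + 8) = (u + 1)*(u + 4)*(u + 2)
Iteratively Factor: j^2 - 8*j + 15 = (j - 5)*(j - 3)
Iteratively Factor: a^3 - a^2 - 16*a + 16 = (a - 4)*(a^2 + 3*a - 4) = (a - 4)*(a - 1)*(a + 4)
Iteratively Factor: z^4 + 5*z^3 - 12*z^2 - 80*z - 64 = (z + 1)*(z^3 + 4*z^2 - 16*z - 64) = (z + 1)*(z + 4)*(z^2 - 16) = (z + 1)*(z + 4)^2*(z - 4)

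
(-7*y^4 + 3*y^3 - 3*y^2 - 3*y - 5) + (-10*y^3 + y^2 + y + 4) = -7*y^4 - 7*y^3 - 2*y^2 - 2*y - 1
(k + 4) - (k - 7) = 11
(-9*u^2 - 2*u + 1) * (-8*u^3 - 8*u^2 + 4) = 72*u^5 + 88*u^4 + 8*u^3 - 44*u^2 - 8*u + 4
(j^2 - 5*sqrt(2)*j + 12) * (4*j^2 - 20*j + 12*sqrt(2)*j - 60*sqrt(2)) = 4*j^4 - 20*j^3 - 8*sqrt(2)*j^3 - 72*j^2 + 40*sqrt(2)*j^2 + 144*sqrt(2)*j + 360*j - 720*sqrt(2)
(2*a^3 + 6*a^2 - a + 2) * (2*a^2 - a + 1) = 4*a^5 + 10*a^4 - 6*a^3 + 11*a^2 - 3*a + 2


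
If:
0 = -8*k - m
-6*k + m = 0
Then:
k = 0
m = 0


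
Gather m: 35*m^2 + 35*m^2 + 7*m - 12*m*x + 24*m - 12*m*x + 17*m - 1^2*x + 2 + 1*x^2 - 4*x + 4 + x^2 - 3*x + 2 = 70*m^2 + m*(48 - 24*x) + 2*x^2 - 8*x + 8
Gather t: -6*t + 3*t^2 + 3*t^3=3*t^3 + 3*t^2 - 6*t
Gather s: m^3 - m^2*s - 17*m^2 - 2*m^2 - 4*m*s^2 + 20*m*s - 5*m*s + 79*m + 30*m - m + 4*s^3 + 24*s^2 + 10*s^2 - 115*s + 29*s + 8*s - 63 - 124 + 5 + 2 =m^3 - 19*m^2 + 108*m + 4*s^3 + s^2*(34 - 4*m) + s*(-m^2 + 15*m - 78) - 180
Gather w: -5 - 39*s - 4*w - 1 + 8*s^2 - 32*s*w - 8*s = 8*s^2 - 47*s + w*(-32*s - 4) - 6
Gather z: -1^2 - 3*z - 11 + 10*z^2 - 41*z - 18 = 10*z^2 - 44*z - 30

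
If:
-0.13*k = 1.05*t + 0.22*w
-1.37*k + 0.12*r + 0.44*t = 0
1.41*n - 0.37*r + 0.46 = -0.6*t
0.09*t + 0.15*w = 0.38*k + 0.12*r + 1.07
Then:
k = 0.021454049517415*w - 0.589330675618968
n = 0.358717066266273*w - 2.19304871657892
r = 1.02292715764443*w - 6.99572929780389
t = 0.0729647503147293 - 0.212180025178347*w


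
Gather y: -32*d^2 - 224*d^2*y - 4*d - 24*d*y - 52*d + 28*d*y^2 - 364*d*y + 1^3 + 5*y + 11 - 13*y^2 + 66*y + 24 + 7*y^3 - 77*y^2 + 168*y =-32*d^2 - 56*d + 7*y^3 + y^2*(28*d - 90) + y*(-224*d^2 - 388*d + 239) + 36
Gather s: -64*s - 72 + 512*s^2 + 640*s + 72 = 512*s^2 + 576*s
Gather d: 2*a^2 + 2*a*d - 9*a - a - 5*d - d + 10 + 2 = 2*a^2 - 10*a + d*(2*a - 6) + 12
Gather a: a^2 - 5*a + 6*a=a^2 + a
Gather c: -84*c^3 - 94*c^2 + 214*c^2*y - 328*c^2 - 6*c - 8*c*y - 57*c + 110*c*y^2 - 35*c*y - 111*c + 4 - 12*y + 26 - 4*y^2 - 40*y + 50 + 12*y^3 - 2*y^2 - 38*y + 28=-84*c^3 + c^2*(214*y - 422) + c*(110*y^2 - 43*y - 174) + 12*y^3 - 6*y^2 - 90*y + 108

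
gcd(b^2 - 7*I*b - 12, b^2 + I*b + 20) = b - 4*I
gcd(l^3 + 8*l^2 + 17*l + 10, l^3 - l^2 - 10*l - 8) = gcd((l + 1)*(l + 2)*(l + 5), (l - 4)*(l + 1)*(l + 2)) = l^2 + 3*l + 2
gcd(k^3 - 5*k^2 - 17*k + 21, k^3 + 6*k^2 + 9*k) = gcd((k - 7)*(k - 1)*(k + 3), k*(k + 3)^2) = k + 3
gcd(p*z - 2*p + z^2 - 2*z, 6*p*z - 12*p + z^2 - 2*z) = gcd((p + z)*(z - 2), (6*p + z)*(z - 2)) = z - 2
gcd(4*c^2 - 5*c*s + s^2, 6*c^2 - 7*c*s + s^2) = -c + s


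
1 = 1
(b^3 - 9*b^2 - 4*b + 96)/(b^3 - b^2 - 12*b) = (b - 8)/b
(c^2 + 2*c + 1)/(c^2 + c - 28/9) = 9*(c^2 + 2*c + 1)/(9*c^2 + 9*c - 28)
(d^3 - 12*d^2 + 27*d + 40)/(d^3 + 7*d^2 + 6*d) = (d^2 - 13*d + 40)/(d*(d + 6))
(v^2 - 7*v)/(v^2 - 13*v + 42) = v/(v - 6)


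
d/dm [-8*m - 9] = -8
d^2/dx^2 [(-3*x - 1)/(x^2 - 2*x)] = 2*(x*(x - 2)*(9*x - 5) - 4*(x - 1)^2*(3*x + 1))/(x^3*(x - 2)^3)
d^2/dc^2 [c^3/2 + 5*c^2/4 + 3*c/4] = 3*c + 5/2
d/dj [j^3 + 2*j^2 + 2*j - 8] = 3*j^2 + 4*j + 2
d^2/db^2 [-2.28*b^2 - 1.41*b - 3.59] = -4.56000000000000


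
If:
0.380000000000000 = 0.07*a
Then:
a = 5.43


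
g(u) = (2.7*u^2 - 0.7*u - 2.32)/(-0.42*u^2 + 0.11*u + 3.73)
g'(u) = (0.84*u - 0.11)*(2.7*u^2 - 0.7*u - 2.32)/(-0.42*u^2 + 0.11*u + 3.73)^2 + (5.4*u - 0.7)/(-0.42*u^2 + 0.11*u + 3.73)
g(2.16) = 4.36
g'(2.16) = 9.16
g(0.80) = -0.32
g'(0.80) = 0.97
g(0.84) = -0.28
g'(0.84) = 1.04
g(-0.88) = 0.12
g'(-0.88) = -1.68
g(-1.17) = 0.73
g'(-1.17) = -2.58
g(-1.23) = 0.89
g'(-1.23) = -2.82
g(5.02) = -9.87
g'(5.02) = 2.24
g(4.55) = -11.29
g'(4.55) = 4.04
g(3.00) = 71.00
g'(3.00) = 666.46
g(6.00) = -8.45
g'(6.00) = 0.93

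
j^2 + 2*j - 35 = (j - 5)*(j + 7)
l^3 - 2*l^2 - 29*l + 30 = (l - 6)*(l - 1)*(l + 5)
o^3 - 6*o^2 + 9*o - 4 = (o - 4)*(o - 1)^2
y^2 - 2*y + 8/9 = (y - 4/3)*(y - 2/3)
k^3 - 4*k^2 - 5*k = k*(k - 5)*(k + 1)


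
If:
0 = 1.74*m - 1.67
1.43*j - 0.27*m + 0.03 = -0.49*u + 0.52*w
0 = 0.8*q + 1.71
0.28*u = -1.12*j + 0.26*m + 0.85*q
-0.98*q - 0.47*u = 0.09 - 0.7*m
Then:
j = -2.82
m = 0.96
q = -2.14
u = 5.69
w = -2.84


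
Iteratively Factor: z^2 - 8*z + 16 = (z - 4)*(z - 4)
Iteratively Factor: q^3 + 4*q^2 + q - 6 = (q + 2)*(q^2 + 2*q - 3) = (q - 1)*(q + 2)*(q + 3)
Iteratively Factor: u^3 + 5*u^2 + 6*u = (u)*(u^2 + 5*u + 6) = u*(u + 3)*(u + 2)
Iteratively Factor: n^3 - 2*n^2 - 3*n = (n - 3)*(n^2 + n) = (n - 3)*(n + 1)*(n)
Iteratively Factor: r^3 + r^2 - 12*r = (r + 4)*(r^2 - 3*r) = (r - 3)*(r + 4)*(r)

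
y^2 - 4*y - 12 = (y - 6)*(y + 2)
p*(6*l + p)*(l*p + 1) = 6*l^2*p^2 + l*p^3 + 6*l*p + p^2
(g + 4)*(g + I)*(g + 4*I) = g^3 + 4*g^2 + 5*I*g^2 - 4*g + 20*I*g - 16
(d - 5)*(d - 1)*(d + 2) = d^3 - 4*d^2 - 7*d + 10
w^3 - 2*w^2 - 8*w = w*(w - 4)*(w + 2)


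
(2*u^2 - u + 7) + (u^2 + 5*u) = 3*u^2 + 4*u + 7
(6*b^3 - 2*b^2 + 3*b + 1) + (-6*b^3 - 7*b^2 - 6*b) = -9*b^2 - 3*b + 1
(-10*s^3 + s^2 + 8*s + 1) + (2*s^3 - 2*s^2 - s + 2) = -8*s^3 - s^2 + 7*s + 3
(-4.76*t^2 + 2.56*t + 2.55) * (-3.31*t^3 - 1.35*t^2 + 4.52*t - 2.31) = 15.7556*t^5 - 2.0476*t^4 - 33.4117*t^3 + 19.1243*t^2 + 5.6124*t - 5.8905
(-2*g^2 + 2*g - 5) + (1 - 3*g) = -2*g^2 - g - 4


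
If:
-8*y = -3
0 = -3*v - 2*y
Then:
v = -1/4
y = 3/8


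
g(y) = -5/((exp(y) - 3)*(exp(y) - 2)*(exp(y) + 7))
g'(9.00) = 0.00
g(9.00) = 0.00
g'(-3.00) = 0.00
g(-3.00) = -0.12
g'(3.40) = 0.00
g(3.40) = -0.00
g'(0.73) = -203.29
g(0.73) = 7.93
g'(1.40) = 1.29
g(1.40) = -0.21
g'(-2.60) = -0.01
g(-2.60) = -0.13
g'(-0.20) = -0.24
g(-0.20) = -0.25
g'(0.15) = -0.75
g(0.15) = -0.40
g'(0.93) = 0.92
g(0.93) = 2.11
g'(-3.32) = -0.00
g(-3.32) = -0.12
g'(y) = 5*exp(y)/((exp(y) - 3)*(exp(y) - 2)*(exp(y) + 7)^2) + 5*exp(y)/((exp(y) - 3)*(exp(y) - 2)^2*(exp(y) + 7)) + 5*exp(y)/((exp(y) - 3)^2*(exp(y) - 2)*(exp(y) + 7)) = 5*((exp(y) - 3)*(exp(y) - 2) + (exp(y) - 3)*(exp(y) + 7) + (exp(y) - 2)*(exp(y) + 7))*exp(y)/((exp(y) - 3)^2*(exp(y) - 2)^2*(exp(y) + 7)^2)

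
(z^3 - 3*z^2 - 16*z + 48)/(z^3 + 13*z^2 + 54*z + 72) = (z^2 - 7*z + 12)/(z^2 + 9*z + 18)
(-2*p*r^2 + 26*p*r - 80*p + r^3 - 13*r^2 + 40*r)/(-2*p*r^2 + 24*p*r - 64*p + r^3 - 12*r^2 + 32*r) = (r - 5)/(r - 4)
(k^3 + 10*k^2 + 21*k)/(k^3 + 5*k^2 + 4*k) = (k^2 + 10*k + 21)/(k^2 + 5*k + 4)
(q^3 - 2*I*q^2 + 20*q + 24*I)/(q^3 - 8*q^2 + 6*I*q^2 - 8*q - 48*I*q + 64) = (q^2 - 4*I*q + 12)/(q^2 + 4*q*(-2 + I) - 32*I)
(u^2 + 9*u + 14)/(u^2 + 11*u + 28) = (u + 2)/(u + 4)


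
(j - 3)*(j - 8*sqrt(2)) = j^2 - 8*sqrt(2)*j - 3*j + 24*sqrt(2)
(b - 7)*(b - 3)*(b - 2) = b^3 - 12*b^2 + 41*b - 42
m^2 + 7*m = m*(m + 7)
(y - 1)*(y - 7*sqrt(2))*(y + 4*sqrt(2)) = y^3 - 3*sqrt(2)*y^2 - y^2 - 56*y + 3*sqrt(2)*y + 56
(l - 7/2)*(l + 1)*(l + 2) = l^3 - l^2/2 - 17*l/2 - 7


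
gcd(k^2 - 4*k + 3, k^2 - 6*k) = 1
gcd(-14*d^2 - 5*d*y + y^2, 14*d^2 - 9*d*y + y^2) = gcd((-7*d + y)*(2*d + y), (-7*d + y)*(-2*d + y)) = -7*d + y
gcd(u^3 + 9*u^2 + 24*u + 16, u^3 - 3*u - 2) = u + 1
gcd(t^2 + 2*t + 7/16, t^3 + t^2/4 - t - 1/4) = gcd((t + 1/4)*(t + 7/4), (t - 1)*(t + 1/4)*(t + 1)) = t + 1/4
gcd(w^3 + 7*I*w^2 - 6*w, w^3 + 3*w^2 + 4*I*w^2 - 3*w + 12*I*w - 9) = w + I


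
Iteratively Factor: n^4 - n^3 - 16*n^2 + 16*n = (n + 4)*(n^3 - 5*n^2 + 4*n) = (n - 4)*(n + 4)*(n^2 - n) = (n - 4)*(n - 1)*(n + 4)*(n)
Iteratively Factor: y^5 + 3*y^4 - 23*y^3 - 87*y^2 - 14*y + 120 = (y + 4)*(y^4 - y^3 - 19*y^2 - 11*y + 30) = (y + 3)*(y + 4)*(y^3 - 4*y^2 - 7*y + 10) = (y - 1)*(y + 3)*(y + 4)*(y^2 - 3*y - 10) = (y - 1)*(y + 2)*(y + 3)*(y + 4)*(y - 5)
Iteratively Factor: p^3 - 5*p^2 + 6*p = (p)*(p^2 - 5*p + 6) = p*(p - 2)*(p - 3)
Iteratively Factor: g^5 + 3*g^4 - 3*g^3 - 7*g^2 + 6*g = (g)*(g^4 + 3*g^3 - 3*g^2 - 7*g + 6) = g*(g - 1)*(g^3 + 4*g^2 + g - 6) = g*(g - 1)^2*(g^2 + 5*g + 6) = g*(g - 1)^2*(g + 2)*(g + 3)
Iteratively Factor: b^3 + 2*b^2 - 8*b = (b + 4)*(b^2 - 2*b) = (b - 2)*(b + 4)*(b)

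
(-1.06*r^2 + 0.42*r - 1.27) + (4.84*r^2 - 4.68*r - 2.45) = 3.78*r^2 - 4.26*r - 3.72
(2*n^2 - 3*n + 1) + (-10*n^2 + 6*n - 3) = -8*n^2 + 3*n - 2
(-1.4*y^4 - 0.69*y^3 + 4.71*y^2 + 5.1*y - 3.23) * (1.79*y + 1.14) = -2.506*y^5 - 2.8311*y^4 + 7.6443*y^3 + 14.4984*y^2 + 0.0322999999999993*y - 3.6822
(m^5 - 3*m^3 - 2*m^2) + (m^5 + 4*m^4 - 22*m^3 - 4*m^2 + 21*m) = 2*m^5 + 4*m^4 - 25*m^3 - 6*m^2 + 21*m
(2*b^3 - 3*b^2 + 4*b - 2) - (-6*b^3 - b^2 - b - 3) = 8*b^3 - 2*b^2 + 5*b + 1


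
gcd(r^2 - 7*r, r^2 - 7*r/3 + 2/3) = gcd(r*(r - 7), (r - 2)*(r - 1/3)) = 1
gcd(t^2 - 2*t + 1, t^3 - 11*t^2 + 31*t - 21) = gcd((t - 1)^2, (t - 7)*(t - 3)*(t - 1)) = t - 1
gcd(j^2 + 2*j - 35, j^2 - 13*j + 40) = j - 5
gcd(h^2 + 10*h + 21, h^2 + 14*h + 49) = h + 7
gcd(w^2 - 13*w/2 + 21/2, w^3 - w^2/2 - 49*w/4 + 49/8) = w - 7/2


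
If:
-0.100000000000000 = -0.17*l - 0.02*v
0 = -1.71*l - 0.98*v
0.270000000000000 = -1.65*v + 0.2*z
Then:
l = 0.74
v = -1.29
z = -9.31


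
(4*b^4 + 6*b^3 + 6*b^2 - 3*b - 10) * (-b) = -4*b^5 - 6*b^4 - 6*b^3 + 3*b^2 + 10*b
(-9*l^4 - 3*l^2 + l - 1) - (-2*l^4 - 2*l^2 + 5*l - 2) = -7*l^4 - l^2 - 4*l + 1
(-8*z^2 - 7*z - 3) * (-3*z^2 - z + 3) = 24*z^4 + 29*z^3 - 8*z^2 - 18*z - 9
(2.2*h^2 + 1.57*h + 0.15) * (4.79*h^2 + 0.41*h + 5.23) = 10.538*h^4 + 8.4223*h^3 + 12.8682*h^2 + 8.2726*h + 0.7845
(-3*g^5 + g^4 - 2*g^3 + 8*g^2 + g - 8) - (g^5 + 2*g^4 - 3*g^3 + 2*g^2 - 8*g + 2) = -4*g^5 - g^4 + g^3 + 6*g^2 + 9*g - 10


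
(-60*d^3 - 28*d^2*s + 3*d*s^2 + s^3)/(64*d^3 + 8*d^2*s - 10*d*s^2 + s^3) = (-30*d^2 + d*s + s^2)/(32*d^2 - 12*d*s + s^2)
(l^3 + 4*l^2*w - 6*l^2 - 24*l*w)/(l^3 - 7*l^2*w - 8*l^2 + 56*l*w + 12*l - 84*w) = l*(-l - 4*w)/(-l^2 + 7*l*w + 2*l - 14*w)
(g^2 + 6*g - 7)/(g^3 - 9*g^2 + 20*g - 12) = (g + 7)/(g^2 - 8*g + 12)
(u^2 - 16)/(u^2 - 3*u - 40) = (16 - u^2)/(-u^2 + 3*u + 40)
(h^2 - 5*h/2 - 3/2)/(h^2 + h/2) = (h - 3)/h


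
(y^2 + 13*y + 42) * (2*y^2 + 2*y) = 2*y^4 + 28*y^3 + 110*y^2 + 84*y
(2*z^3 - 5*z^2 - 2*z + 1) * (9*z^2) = 18*z^5 - 45*z^4 - 18*z^3 + 9*z^2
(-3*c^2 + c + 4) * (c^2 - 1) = -3*c^4 + c^3 + 7*c^2 - c - 4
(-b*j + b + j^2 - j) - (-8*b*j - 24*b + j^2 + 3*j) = 7*b*j + 25*b - 4*j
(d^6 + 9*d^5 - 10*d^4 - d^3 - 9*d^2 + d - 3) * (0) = 0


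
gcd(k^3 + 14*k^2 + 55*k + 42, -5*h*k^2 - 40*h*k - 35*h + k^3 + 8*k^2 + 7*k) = k^2 + 8*k + 7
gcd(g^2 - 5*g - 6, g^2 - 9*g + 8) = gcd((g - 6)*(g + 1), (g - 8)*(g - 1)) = 1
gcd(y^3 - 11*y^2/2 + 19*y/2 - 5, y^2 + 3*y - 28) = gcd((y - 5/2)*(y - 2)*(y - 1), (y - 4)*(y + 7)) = 1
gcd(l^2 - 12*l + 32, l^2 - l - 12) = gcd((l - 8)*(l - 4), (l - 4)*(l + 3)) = l - 4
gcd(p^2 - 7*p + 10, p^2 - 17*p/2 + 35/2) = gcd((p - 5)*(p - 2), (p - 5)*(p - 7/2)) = p - 5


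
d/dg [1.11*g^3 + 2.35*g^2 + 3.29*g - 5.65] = 3.33*g^2 + 4.7*g + 3.29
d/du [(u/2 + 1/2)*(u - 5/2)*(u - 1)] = 3*u^2/2 - 5*u/2 - 1/2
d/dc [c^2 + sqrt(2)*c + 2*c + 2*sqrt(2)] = 2*c + sqrt(2) + 2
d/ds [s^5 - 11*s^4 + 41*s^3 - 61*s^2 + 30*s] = 5*s^4 - 44*s^3 + 123*s^2 - 122*s + 30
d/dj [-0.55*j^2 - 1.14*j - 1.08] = -1.1*j - 1.14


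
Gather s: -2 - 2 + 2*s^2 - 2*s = 2*s^2 - 2*s - 4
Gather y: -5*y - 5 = -5*y - 5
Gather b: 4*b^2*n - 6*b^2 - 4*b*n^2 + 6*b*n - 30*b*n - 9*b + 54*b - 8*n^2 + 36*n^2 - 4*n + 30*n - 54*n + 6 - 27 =b^2*(4*n - 6) + b*(-4*n^2 - 24*n + 45) + 28*n^2 - 28*n - 21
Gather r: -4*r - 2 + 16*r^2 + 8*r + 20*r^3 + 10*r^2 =20*r^3 + 26*r^2 + 4*r - 2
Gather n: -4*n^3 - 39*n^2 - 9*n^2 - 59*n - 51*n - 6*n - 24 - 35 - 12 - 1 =-4*n^3 - 48*n^2 - 116*n - 72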